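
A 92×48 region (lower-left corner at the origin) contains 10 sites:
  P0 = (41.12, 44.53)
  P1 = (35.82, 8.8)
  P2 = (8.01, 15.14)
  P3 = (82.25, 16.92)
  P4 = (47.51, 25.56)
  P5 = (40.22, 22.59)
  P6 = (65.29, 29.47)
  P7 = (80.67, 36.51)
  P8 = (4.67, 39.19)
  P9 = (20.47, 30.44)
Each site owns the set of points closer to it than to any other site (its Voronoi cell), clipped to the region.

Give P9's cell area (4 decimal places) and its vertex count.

Area of P9's cell: 458.6815 (6 vertices)

1. box [0,92]×[0,48]: [(0, 0) (92, 0) (92, 48) (0, 48)]
2. ⊥bis P9·P0 via (30.795,37.485): [(0, 0) (56.3719, 0) (23.6204, 48) (0, 48)]  |A|=1919.815
3. ⊥bis P9·P1 via (28.145,19.62): [(0, 0) (0.4853, 0) (38.1448, 26.7132) (23.6204, 48) (0, 48)]  |A|=1173.3583
4. ⊥bis P9·P2 via (14.24,22.79): [(0, 34.3868) (22.7936, 15.8241) (38.1448, 26.7132) (23.6204, 48) (0, 48)]  |A|=777.6191
5. ⊥bis P9·P3 via (51.36,23.68): [(0, 34.3868) (22.7936, 15.8241) (38.1448, 26.7132) (23.6204, 48) (0, 48)]  |A|=777.6191
6. ⊥bis P9·P4 via (33.99,28): [(0, 34.3868) (22.7936, 15.8241) (33.1137, 23.1445) (34.6754, 31.7979) (23.6204, 48) (0, 48)]  |A|=758.6375
7. ⊥bis P9·P5 via (30.345,26.515): [(0, 34.3868) (22.7936, 15.8241) (27.3922, 19.086) (33.2659, 33.8637) (23.6204, 48) (0, 48)]  |A|=720.5695
8. ⊥bis P9·P6 via (42.88,29.955): [(0, 34.3868) (22.7936, 15.8241) (27.3922, 19.086) (33.2659, 33.8637) (23.6204, 48) (0, 48)]  |A|=720.5695
9. ⊥bis P9·P7 via (50.57,33.475): [(0, 34.3868) (22.7936, 15.8241) (27.3922, 19.086) (33.2659, 33.8637) (23.6204, 48) (0, 48)]  |A|=720.5695
10. ⊥bis P9·P8 via (12.57,34.815): [(8.4995, 27.4649) (22.7936, 15.8241) (27.3922, 19.086) (33.2659, 33.8637) (23.6204, 48) (19.8718, 48)]  |A|=458.6815
11. canonical 6-gon: [(8.4995, 27.4649) (22.7936, 15.8241) (27.3922, 19.086) (33.2659, 33.8637) (23.6204, 48) (19.8718, 48)]
12. shoelace: 458.6815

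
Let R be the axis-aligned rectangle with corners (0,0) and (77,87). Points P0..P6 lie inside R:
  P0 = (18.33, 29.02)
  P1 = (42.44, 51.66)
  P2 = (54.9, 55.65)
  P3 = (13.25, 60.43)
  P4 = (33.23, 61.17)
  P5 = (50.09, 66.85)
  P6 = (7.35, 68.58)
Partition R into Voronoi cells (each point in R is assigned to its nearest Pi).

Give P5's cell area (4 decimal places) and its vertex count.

Area of P5's cell: 880.8195 (5 vertices)

1. box [0,77]×[0,87]: [(0, 0) (77, 0) (77, 87) (0, 87)]
2. ⊥bis P5·P0 via (34.21,47.935): [(0, 76.6558) (77, 12.0109) (77, 87) (0, 87)]  |A|=3285.332
3. ⊥bis P5·P1 via (46.265,59.255): [(0, 82.555) (77, 43.7762) (77, 87) (0, 87)]  |A|=1835.2476
4. ⊥bis P5·P2 via (52.495,61.25): [(0, 82.555) (46.9944, 58.8877) (77, 71.774) (77, 87) (0, 87)]  |A|=1415.2016
5. ⊥bis P5·P3 via (31.67,63.64): [(31.1035, 66.8906) (46.9944, 58.8877) (77, 71.774) (77, 87) (27.5991, 87)]  |A|=1068.574
6. ⊥bis P5·P4 via (41.66,64.01): [(42.6483, 61.0765) (46.9944, 58.8877) (77, 71.774) (77, 87) (33.9149, 87)]  |A|=880.8195
7. ⊥bis P5·P6 via (28.72,67.715): [(42.6483, 61.0765) (46.9944, 58.8877) (77, 71.774) (77, 87) (33.9149, 87)]  |A|=880.8195
8. canonical 5-gon: [(42.6483, 61.0765) (46.9944, 58.8877) (77, 71.774) (77, 87) (33.9149, 87)]
9. shoelace: 880.8195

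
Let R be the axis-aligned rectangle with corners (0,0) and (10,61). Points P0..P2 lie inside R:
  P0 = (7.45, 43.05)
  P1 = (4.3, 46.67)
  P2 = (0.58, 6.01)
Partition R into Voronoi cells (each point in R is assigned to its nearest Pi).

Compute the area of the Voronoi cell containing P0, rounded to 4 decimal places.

1. box [0,10]×[0,61]: [(0, 0) (10, 0) (10, 61) (0, 61)]
2. ⊥bis P0·P1 via (5.875,44.86): [(0, 39.7478) (0, 0) (10, 0) (10, 48.4494)]  |A|=440.986
3. ⊥bis P0·P2 via (4.015,24.53): [(0, 39.7478) (0, 25.2747) (10, 23.4199) (10, 48.4494)]  |A|=197.513
4. canonical 4-gon: [(0, 39.7478) (0, 25.2747) (10, 23.4199) (10, 48.4494)]
5. shoelace: 197.513

Area of P0's cell: 197.5130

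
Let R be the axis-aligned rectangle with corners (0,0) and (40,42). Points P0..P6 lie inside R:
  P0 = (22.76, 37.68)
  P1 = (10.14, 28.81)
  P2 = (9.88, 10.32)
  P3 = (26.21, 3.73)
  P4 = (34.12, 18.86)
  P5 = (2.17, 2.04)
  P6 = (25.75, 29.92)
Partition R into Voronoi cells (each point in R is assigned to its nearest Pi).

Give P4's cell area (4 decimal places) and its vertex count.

Area of P4's cell: 259.8734 (4 vertices)

1. box [0,40]×[0,42]: [(0, 0) (40, 0) (40, 42) (0, 42)]
2. ⊥bis P4·P0 via (28.44,28.27): [(0, 11.1032) (0, 0) (40, 0) (40, 35.2478)]  |A|=927.0202
3. ⊥bis P4·P1 via (22.13,23.835): [(22.4766, 24.6704) (12.2402, 0) (40, 0) (40, 35.2478)]  |A|=651.2532
4. ⊥bis P4·P2 via (22,14.59): [(22.4766, 24.6704) (20.2982, 19.4203) (27.1402, 0) (40, 0) (40, 35.2478)]  |A|=506.5713
5. ⊥bis P4·P3 via (30.165,11.295): [(22.4766, 24.6704) (20.2982, 19.4203) (21.5795, 15.7835) (40, 6.1532) (40, 35.2478)]  |A|=348.4122
6. ⊥bis P4·P5 via (18.145,10.45): [(22.4766, 24.6704) (20.2982, 19.4203) (21.5795, 15.7835) (40, 6.1532) (40, 35.2478)]  |A|=348.4122
7. ⊥bis P4·P6 via (29.935,24.39): [(20.9444, 17.5861) (21.5795, 15.7835) (40, 6.1532) (40, 32.007)]  |A|=259.8734
8. canonical 4-gon: [(20.9444, 17.5861) (21.5795, 15.7835) (40, 6.1532) (40, 32.007)]
9. shoelace: 259.8734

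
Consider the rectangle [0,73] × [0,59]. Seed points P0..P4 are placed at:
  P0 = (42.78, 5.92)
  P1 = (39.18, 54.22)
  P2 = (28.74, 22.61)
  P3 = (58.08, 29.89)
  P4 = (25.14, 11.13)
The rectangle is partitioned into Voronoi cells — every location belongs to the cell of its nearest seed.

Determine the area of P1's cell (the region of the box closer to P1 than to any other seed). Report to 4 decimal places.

1. box [0,73]×[0,59]: [(0, 0) (73, 0) (73, 59) (0, 59)]
2. ⊥bis P1·P0 via (40.98,30.07): [(0, 27.0156) (73, 32.4566) (73, 59) (0, 59)]  |A|=2136.2657
3. ⊥bis P1·P2 via (33.96,38.415): [(0, 49.6311) (55.8672, 31.1796) (73, 32.4566) (73, 59) (0, 59)]  |A|=1504.532
4. ⊥bis P1·P3 via (48.63,42.055): [(0, 49.6311) (40.9657, 36.1012) (70.4433, 59) (0, 59)]  |A|=998.4344
5. ⊥bis P1·P4 via (32.16,32.675): [(0, 49.6311) (40.9657, 36.1012) (70.4433, 59) (0, 59)]  |A|=998.4344
6. canonical 4-gon: [(0, 49.6311) (40.9657, 36.1012) (70.4433, 59) (0, 59)]
7. shoelace: 998.4344

Area of P1's cell: 998.4344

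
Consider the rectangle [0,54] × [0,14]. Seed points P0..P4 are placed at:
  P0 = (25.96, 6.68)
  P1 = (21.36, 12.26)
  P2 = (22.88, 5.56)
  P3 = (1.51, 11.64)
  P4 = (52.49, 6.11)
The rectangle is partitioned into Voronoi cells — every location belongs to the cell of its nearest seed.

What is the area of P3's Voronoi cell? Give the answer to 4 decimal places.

Area of P3's cell: 155.5343

1. box [0,54]×[0,14]: [(0, 0) (54, 0) (54, 14) (0, 14)]
2. ⊥bis P3·P0 via (13.735,9.16): [(0, 0) (11.8768, 0) (14.7169, 14) (0, 14)]  |A|=186.1554
3. ⊥bis P3·P1 via (11.435,11.95): [(0, 0) (11.8082, 0) (11.371, 14) (0, 14)]  |A|=162.2545
4. ⊥bis P3·P2 via (12.195,8.6): [(0, 0) (9.7482, 0) (11.6045, 6.5244) (11.371, 14) (0, 14)]  |A|=155.5343
5. ⊥bis P3·P4 via (27,8.875): [(0, 0) (9.7482, 0) (11.6045, 6.5244) (11.371, 14) (0, 14)]  |A|=155.5343
6. canonical 5-gon: [(0, 0) (9.7482, 0) (11.6045, 6.5244) (11.371, 14) (0, 14)]
7. shoelace: 155.5343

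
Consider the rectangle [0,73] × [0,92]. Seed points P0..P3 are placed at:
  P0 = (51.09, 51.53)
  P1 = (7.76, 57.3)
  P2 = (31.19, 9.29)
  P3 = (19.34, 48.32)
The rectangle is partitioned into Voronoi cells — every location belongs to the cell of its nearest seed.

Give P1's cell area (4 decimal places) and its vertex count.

1. box [0,73]×[0,92]: [(0, 0) (73, 0) (73, 92) (0, 92)]
2. ⊥bis P1·P0 via (29.425,54.415): [(0, 0) (22.1789, 0) (34.43, 92) (0, 92)]  |A|=2604.007
3. ⊥bis P1·P2 via (19.475,33.295): [(0, 23.7907) (27.1087, 37.0204) (34.43, 92) (0, 92)]  |A|=1871.0038
4. ⊥bis P1·P3 via (13.55,52.81): [(0, 35.3368) (32.4582, 77.1927) (34.43, 92) (0, 92)]  |A|=1174.4988
5. canonical 4-gon: [(0, 35.3368) (32.4582, 77.1927) (34.43, 92) (0, 92)]
6. shoelace: 1174.4988

Area of P1's cell: 1174.4988 (4 vertices)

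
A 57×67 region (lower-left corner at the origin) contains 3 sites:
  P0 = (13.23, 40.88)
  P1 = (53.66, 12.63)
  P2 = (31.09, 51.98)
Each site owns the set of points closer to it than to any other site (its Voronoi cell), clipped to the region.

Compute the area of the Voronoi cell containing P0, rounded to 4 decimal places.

Area of P0's cell: 1525.0314

1. box [0,57]×[0,67]: [(0, 0) (57, 0) (57, 67) (0, 67)]
2. ⊥bis P0·P1 via (33.445,26.755): [(0, 0) (14.7502, 0) (57, 60.4657) (57, 67) (0, 67)]  |A|=2541.6686
3. ⊥bis P0·P2 via (22.16,46.43): [(0, 0) (14.7502, 0) (33.9441, 27.4693) (9.3757, 67) (0, 67)]  |A|=1525.0314
4. canonical 5-gon: [(0, 0) (14.7502, 0) (33.9441, 27.4693) (9.3757, 67) (0, 67)]
5. shoelace: 1525.0314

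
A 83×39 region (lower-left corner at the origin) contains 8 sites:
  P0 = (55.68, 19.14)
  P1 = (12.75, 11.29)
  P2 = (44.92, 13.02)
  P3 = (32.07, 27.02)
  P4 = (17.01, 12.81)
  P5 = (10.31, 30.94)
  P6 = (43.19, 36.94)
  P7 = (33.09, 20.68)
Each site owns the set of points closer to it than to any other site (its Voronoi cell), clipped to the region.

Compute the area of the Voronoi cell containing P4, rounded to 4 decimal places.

Area of P4's cell: 281.3111

1. box [0,83]×[0,39]: [(0, 0) (83, 0) (83, 39) (0, 39)]
2. ⊥bis P4·P0 via (36.345,15.975): [(0, 0) (38.96, 0) (32.576, 39) (0, 39)]  |A|=1394.9513
3. ⊥bis P4·P1 via (14.88,12.05): [(19.1795, 0) (38.96, 0) (32.576, 39) (5.264, 39)]  |A|=918.3018
4. ⊥bis P4·P2 via (30.965,12.915): [(19.1795, 0) (31.0622, 0) (30.7687, 39) (5.264, 39)]  |A|=729.0531
5. ⊥bis P4·P3 via (24.54,19.915): [(19.1795, 0) (31.0622, 0) (30.9636, 13.1072) (6.5322, 39) (5.264, 39)]  |A|=415.277
6. ⊥bis P4·P5 via (13.66,21.875): [(11.6406, 21.1287) (19.1795, 0) (31.0622, 0) (30.9636, 13.1072) (20.3558, 24.3495)]  |A|=317.8433
7. ⊥bis P4·P6 via (30.1,24.875): [(11.6406, 21.1287) (19.1795, 0) (31.0622, 0) (30.9636, 13.1072) (20.3558, 24.3495)]  |A|=317.8433
8. ⊥bis P4·P7 via (25.05,16.745): [(11.6406, 21.1287) (19.1795, 0) (31.0622, 0) (31.0281, 4.5306) (22.3761, 22.2084) (20.3558, 24.3495)]  |A|=281.3111
9. canonical 6-gon: [(11.6406, 21.1287) (19.1795, 0) (31.0622, 0) (31.0281, 4.5306) (22.3761, 22.2084) (20.3558, 24.3495)]
10. shoelace: 281.3111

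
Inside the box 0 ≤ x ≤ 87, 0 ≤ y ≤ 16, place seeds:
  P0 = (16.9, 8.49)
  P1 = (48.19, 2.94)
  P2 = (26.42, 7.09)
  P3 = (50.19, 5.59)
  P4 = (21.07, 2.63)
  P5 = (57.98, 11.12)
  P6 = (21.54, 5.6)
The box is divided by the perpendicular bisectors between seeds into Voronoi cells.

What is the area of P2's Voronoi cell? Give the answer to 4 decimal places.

1. box [0,87]×[0,16]: [(0, 0) (87, 0) (87, 16) (0, 16)]
2. ⊥bis P2·P0 via (21.66,7.79): [(20.5144, 0) (87, 0) (87, 16) (22.8674, 16)]  |A|=1044.9459
3. ⊥bis P2·P1 via (37.305,5.015): [(20.5144, 0) (36.349, 0) (39.3991, 16) (22.8674, 16)]  |A|=258.9303
4. ⊥bis P2·P3 via (38.305,6.34): [(20.5144, 0) (36.349, 0) (38.6749, 12.201) (38.9146, 16) (22.8674, 16)]  |A|=258.0101
5. ⊥bis P2·P4 via (23.745,4.86): [(21.6064, 7.4254) (27.7965, 0) (36.349, 0) (38.6749, 12.201) (38.9146, 16) (22.8674, 16)]  |A|=230.9739
6. ⊥bis P2·P5 via (42.2,9.105): [(21.6064, 7.4254) (27.7965, 0) (36.349, 0) (38.6749, 12.201) (38.9146, 16) (22.8674, 16)]  |A|=230.9739
7. ⊥bis P2·P6 via (23.98,6.345): [(22.2707, 11.9431) (24.8313, 3.557) (27.7965, 0) (36.349, 0) (38.6749, 12.201) (38.9146, 16) (22.8674, 16)]  |A|=222.4043
8. canonical 7-gon: [(22.2707, 11.9431) (24.8313, 3.557) (27.7965, 0) (36.349, 0) (38.6749, 12.201) (38.9146, 16) (22.8674, 16)]
9. shoelace: 222.4043

Area of P2's cell: 222.4043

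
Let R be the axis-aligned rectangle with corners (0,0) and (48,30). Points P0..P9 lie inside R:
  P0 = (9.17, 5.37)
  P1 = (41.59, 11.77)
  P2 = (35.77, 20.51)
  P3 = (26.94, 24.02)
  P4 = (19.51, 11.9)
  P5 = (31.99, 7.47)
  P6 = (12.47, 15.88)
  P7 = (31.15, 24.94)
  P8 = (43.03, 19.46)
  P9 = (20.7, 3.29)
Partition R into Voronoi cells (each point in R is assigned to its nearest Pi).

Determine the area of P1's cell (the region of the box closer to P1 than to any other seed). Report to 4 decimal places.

Area of P1's cell: 157.0848

1. box [0,48]×[0,30]: [(0, 0) (48, 0) (48, 30) (0, 30)]
2. ⊥bis P1·P0 via (25.38,8.57): [(27.0718, 0) (48, 0) (48, 30) (21.1495, 30)]  |A|=716.6802
3. ⊥bis P1·P2 via (38.68,16.14): [(25.6045, 7.4329) (27.0718, 0) (48, 0) (48, 22.3462)]  |A|=328.007
4. ⊥bis P1·P3 via (34.265,17.895): [(25.6045, 7.4329) (27.0718, 0) (48, 0) (48, 22.3462)]  |A|=328.007
5. ⊥bis P1·P4 via (30.55,11.835): [(30.5434, 10.7218) (30.4803, 0) (48, 0) (48, 22.3462)]  |A|=288.9656
6. ⊥bis P1·P5 via (36.79,9.62): [(34.9747, 13.6727) (41.099, 0) (48, 0) (48, 22.3462)]  |A|=192.7104
7. ⊥bis P1·P6 via (27.03,13.825): [(34.9747, 13.6727) (41.099, 0) (48, 0) (48, 22.3462)]  |A|=192.7104
8. ⊥bis P1·P7 via (36.37,18.355): [(34.9747, 13.6727) (41.099, 0) (48, 0) (48, 22.3462)]  |A|=192.7104
9. ⊥bis P1·P8 via (42.31,15.615): [(38.8614, 16.2608) (34.9747, 13.6727) (41.099, 0) (48, 0) (48, 14.5495)]  |A|=157.0848
10. ⊥bis P1·P9 via (31.145,7.53): [(38.8614, 16.2608) (34.9747, 13.6727) (41.099, 0) (48, 0) (48, 14.5495)]  |A|=157.0848
11. canonical 5-gon: [(38.8614, 16.2608) (34.9747, 13.6727) (41.099, 0) (48, 0) (48, 14.5495)]
12. shoelace: 157.0848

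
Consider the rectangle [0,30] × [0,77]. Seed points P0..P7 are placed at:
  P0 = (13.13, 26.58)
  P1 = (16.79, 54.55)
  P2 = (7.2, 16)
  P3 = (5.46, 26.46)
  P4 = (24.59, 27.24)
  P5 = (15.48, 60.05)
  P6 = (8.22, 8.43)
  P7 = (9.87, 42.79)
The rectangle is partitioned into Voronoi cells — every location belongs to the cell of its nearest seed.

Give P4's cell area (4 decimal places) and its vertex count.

1. box [0,30]×[0,77]: [(0, 0) (30, 0) (30, 77) (0, 77)]
2. ⊥bis P4·P0 via (18.86,26.91): [(20.4098, 0) (30, 0) (30, 77) (15.9752, 77)]  |A|=909.1765
3. ⊥bis P4·P1 via (20.69,40.895): [(18.0972, 40.1545) (20.4098, 0) (30, 0) (30, 43.554)]  |A|=451.7517
4. ⊥bis P4·P2 via (15.895,21.62): [(18.0972, 40.1545) (19.4845, 16.0665) (29.8691, 0) (30, 0) (30, 43.554)]  |A|=375.7631
5. ⊥bis P4·P3 via (15.025,26.85): [(18.0972, 40.1545) (19.4845, 16.0665) (29.8691, 0) (30, 0) (30, 43.554)]  |A|=375.7631
6. ⊥bis P4·P5 via (20.035,43.645): [(18.0972, 40.1545) (19.4845, 16.0665) (29.8691, 0) (30, 0) (30, 43.554)]  |A|=375.7631
7. ⊥bis P4·P6 via (16.405,17.835): [(18.0972, 40.1545) (19.4845, 16.0665) (20.8312, 13.983) (30, 6.0035) (30, 43.554)]  |A|=347.325
8. ⊥bis P4·P7 via (17.23,35.015): [(24.6304, 42.0204) (18.3331, 36.0592) (19.4845, 16.0665) (20.8312, 13.983) (30, 6.0035) (30, 43.554)]  |A|=333.7273
9. canonical 6-gon: [(24.6304, 42.0204) (18.3331, 36.0592) (19.4845, 16.0665) (20.8312, 13.983) (30, 6.0035) (30, 43.554)]
10. shoelace: 333.7273

Area of P4's cell: 333.7273 (6 vertices)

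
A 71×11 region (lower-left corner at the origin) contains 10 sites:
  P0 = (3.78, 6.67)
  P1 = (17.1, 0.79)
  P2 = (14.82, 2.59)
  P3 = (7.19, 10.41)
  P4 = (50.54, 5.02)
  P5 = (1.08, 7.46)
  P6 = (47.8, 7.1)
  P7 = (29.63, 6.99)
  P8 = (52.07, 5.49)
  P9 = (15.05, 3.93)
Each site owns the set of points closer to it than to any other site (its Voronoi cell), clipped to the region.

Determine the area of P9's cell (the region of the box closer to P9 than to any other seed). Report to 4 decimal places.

1. box [0,71]×[0,11]: [(0, 0) (71, 0) (71, 11) (0, 11)]
2. ⊥bis P9·P0 via (9.415,5.3): [(8.1264, 0) (71, 0) (71, 11) (10.8008, 11)]  |A|=676.9001
3. ⊥bis P9·P1 via (16.075,2.36): [(8.1264, 0) (12.4602, 0) (29.309, 11) (10.8008, 11)]  |A|=125.6303
4. ⊥bis P9·P2 via (14.935,3.26): [(9.16, 4.2512) (16.9292, 2.9177) (29.309, 11) (10.8008, 11)]  |A|=102.1045
5. ⊥bis P9·P3 via (11.12,7.17): [(9.3467, 5.019) (9.16, 4.2512) (16.9292, 2.9177) (29.309, 11) (14.2776, 11)]  |A|=91.7074
6. ⊥bis P9·P4 via (32.795,4.475): [(9.3467, 5.019) (9.16, 4.2512) (16.9292, 2.9177) (29.309, 11) (14.2776, 11)]  |A|=91.7074
7. ⊥bis P9·P5 via (8.065,5.695): [(9.3467, 5.019) (9.16, 4.2512) (16.9292, 2.9177) (29.309, 11) (14.2776, 11)]  |A|=91.7074
8. ⊥bis P9·P6 via (31.425,5.515): [(9.3467, 5.019) (9.16, 4.2512) (16.9292, 2.9177) (29.309, 11) (14.2776, 11)]  |A|=91.7074
9. ⊥bis P9·P7 via (22.34,5.46): [(9.3467, 5.019) (9.16, 4.2512) (16.9292, 2.9177) (22.1572, 6.3309) (21.1773, 11) (14.2776, 11)]  |A|=72.7235
10. ⊥bis P9·P8 via (33.56,4.71): [(9.3467, 5.019) (9.16, 4.2512) (16.9292, 2.9177) (22.1572, 6.3309) (21.1773, 11) (14.2776, 11)]  |A|=72.7235
11. canonical 6-gon: [(9.3467, 5.019) (9.16, 4.2512) (16.9292, 2.9177) (22.1572, 6.3309) (21.1773, 11) (14.2776, 11)]
12. shoelace: 72.7235

Area of P9's cell: 72.7235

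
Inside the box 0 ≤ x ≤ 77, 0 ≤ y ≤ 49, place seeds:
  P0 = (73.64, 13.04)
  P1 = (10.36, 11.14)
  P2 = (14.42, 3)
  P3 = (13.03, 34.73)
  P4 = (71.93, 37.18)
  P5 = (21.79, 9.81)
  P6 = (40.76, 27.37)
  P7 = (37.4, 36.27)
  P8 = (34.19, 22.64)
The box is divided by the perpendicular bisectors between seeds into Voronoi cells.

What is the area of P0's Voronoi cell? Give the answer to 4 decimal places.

Area of P0's cell: 571.3028

1. box [0,77]×[0,49]: [(0, 0) (77, 0) (77, 49) (0, 49)]
2. ⊥bis P0·P1 via (42,12.09): [(42.363, 0) (77, 0) (77, 49) (40.8918, 49)]  |A|=1733.2581
3. ⊥bis P0·P2 via (44.03,8.02): [(41.7116, 21.6948) (45.3897, 0) (77, 0) (77, 49) (40.8918, 49)]  |A|=1700.4264
4. ⊥bis P0·P3 via (43.335,23.885): [(41.9815, 20.1028) (45.3897, 0) (77, 0) (77, 49) (52.3227, 49)]  |A|=1532.2335
5. ⊥bis P0·P4 via (72.785,25.11): [(43.0188, 23.0015) (41.9815, 20.1028) (45.3897, 0) (77, 0) (77, 25.4086)]  |A|=810.6143
6. ⊥bis P0·P5 via (47.715,11.425): [(46.9764, 23.2818) (48.4267, 0) (77, 0) (77, 25.4086)]  |A|=714.0474
7. ⊥bis P0·P6 via (57.2,20.205): [(58.9094, 24.1271) (48.4226, 0.0655) (48.4267, 0) (77, 0) (77, 25.4086)]  |A|=574.9162
8. ⊥bis P0·P7 via (55.52,24.655): [(58.9094, 24.1271) (48.4226, 0.0655) (48.4267, 0) (77, 0) (77, 25.4086)]  |A|=574.9162
9. ⊥bis P0·P8 via (53.915,17.84): [(58.9094, 24.1271) (51.065, 6.1284) (49.5737, 0) (77, 0) (77, 25.4086)]  |A|=571.3028
10. canonical 5-gon: [(58.9094, 24.1271) (51.065, 6.1284) (49.5737, 0) (77, 0) (77, 25.4086)]
11. shoelace: 571.3028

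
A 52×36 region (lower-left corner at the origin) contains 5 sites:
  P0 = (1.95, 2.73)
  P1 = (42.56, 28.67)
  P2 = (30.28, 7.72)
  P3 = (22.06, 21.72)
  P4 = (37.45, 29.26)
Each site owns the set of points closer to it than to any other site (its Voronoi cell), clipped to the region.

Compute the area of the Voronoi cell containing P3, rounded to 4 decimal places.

1. box [0,52]×[0,36]: [(0, 0) (52, 0) (52, 36) (0, 36)]
2. ⊥bis P3·P0 via (12.005,12.225): [(0, 24.938) (23.5491, 0) (52, 0) (52, 36) (0, 36)]  |A|=1578.3653
3. ⊥bis P3·P1 via (32.31,25.195): [(0, 24.938) (23.5491, 0) (40.8517, 0) (28.6468, 36) (0, 36)]  |A|=957.3394
4. ⊥bis P3·P2 via (26.17,14.72): [(0, 24.938) (15.5417, 8.4797) (34.2524, 19.4655) (28.6468, 36) (0, 36)]  |A|=665.6228
5. ⊥bis P3·P4 via (29.755,25.49): [(0, 24.938) (15.5417, 8.4797) (33.0519, 18.7607) (24.6059, 36) (0, 36)]  |A|=618.8901
6. canonical 5-gon: [(0, 24.938) (15.5417, 8.4797) (33.0519, 18.7607) (24.6059, 36) (0, 36)]
7. shoelace: 618.8901

Area of P3's cell: 618.8901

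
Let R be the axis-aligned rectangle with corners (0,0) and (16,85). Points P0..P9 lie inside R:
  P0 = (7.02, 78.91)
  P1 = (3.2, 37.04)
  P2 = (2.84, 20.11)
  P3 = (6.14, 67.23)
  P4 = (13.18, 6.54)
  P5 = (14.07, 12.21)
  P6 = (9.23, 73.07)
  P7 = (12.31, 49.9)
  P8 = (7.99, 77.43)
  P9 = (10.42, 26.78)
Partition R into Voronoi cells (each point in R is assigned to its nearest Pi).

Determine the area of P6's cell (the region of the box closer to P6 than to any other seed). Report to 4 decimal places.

Area of P6's cell: 82.7214

1. box [0,16]×[0,85]: [(0, 0) (16, 0) (16, 85) (0, 85)]
2. ⊥bis P6·P0 via (8.125,75.99): [(0, 72.9153) (0, 0) (16, 0) (16, 78.9701)]  |A|=1215.0832
3. ⊥bis P6·P1 via (6.215,55.055): [(0, 72.9153) (0, 56.0951) (16, 53.4174) (16, 78.9701)]  |A|=338.983
4. ⊥bis P6·P2 via (6.035,46.59): [(0, 72.9153) (0, 56.0951) (16, 53.4174) (16, 78.9701)]  |A|=338.983
5. ⊥bis P6·P3 via (7.685,70.15): [(1.4335, 73.4578) (16, 65.7505) (16, 78.9701)]  |A|=96.2823
6. ⊥bis P6·P4 via (11.205,39.805): [(1.4335, 73.4578) (16, 65.7505) (16, 78.9701)]  |A|=96.2823
7. ⊥bis P6·P5 via (11.65,42.64): [(1.4335, 73.4578) (16, 65.7505) (16, 78.9701)]  |A|=96.2823
8. ⊥bis P6·P7 via (10.77,61.485): [(1.4335, 73.4578) (16, 65.7505) (16, 78.9701)]  |A|=96.2823
9. ⊥bis P6·P8 via (8.61,75.25): [(1.7393, 73.2959) (16, 65.7505) (16, 77.3517)]  |A|=82.7214
10. ⊥bis P6·P9 via (9.825,49.925): [(1.7393, 73.2959) (16, 65.7505) (16, 77.3517)]  |A|=82.7214
11. canonical 3-gon: [(1.7393, 73.2959) (16, 65.7505) (16, 77.3517)]
12. shoelace: 82.7214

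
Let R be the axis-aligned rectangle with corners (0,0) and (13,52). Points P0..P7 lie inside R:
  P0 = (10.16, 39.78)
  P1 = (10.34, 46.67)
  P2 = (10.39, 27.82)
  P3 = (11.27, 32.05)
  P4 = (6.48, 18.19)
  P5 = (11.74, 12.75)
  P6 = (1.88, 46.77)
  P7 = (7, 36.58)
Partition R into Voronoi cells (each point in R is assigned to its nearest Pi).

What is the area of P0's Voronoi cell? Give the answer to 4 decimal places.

Area of P0's cell: 40.6690

1. box [0,13]×[0,52]: [(0, 0) (13, 0) (13, 52) (0, 52)]
2. ⊥bis P0·P1 via (10.25,43.225): [(0, 43.4928) (0, 0) (13, 0) (13, 43.1532)]  |A|=563.1986
3. ⊥bis P0·P2 via (10.275,33.8): [(0, 43.4928) (0, 33.6024) (13, 33.8524) (13, 43.1532)]  |A|=124.7423
4. ⊥bis P0·P3 via (10.715,35.915): [(0, 43.4928) (0, 34.3764) (13, 36.2431) (13, 43.1532)]  |A|=104.1719
5. ⊥bis P0·P4 via (8.32,28.985): [(0, 43.4928) (0, 34.3764) (13, 36.2431) (13, 43.1532)]  |A|=104.1719
6. ⊥bis P0·P5 via (10.95,26.265): [(0, 43.4928) (0, 34.3764) (13, 36.2431) (13, 43.1532)]  |A|=104.1719
7. ⊥bis P0·P6 via (6.02,43.275): [(6.07, 43.3342) (0, 36.144) (0, 34.3764) (13, 36.2431) (13, 43.1532)]  |A|=81.8685
8. ⊥bis P0·P7 via (8.58,38.18): [(6.07, 43.3342) (4.8382, 41.8751) (10.8535, 35.9349) (13, 36.2431) (13, 43.1532)]  |A|=40.669
9. canonical 5-gon: [(6.07, 43.3342) (4.8382, 41.8751) (10.8535, 35.9349) (13, 36.2431) (13, 43.1532)]
10. shoelace: 40.669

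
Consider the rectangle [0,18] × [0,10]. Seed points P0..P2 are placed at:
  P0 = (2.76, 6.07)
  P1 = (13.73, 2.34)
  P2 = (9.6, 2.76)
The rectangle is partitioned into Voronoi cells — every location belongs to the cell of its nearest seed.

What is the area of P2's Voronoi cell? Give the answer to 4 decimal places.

1. box [0,18]×[0,10]: [(0, 0) (18, 0) (18, 10) (0, 10)]
2. ⊥bis P2·P0 via (6.18,4.415): [(4.0435, 0) (18, 0) (18, 10) (8.8827, 10)]  |A|=115.3691
3. ⊥bis P2·P1 via (11.665,2.55): [(4.0435, 0) (11.4057, 0) (12.4226, 10) (8.8827, 10)]  |A|=54.5106
4. canonical 4-gon: [(4.0435, 0) (11.4057, 0) (12.4226, 10) (8.8827, 10)]
5. shoelace: 54.5106

Area of P2's cell: 54.5106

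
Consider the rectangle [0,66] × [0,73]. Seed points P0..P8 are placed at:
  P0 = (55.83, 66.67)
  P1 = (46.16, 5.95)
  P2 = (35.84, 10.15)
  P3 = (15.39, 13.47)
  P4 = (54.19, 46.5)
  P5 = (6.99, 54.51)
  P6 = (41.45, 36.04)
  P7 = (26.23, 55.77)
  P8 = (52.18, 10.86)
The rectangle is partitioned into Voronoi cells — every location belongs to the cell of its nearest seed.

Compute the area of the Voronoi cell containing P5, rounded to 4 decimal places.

Area of P5's cell: 660.2966

1. box [0,66]×[0,73]: [(0, 0) (66, 0) (66, 73) (0, 73)]
2. ⊥bis P5·P0 via (31.41,60.59): [(0, 0) (46.4955, 0) (28.3202, 73) (0, 73)]  |A|=2730.7722
3. ⊥bis P5·P1 via (26.575,30.23): [(0, 8.7938) (36.8961, 38.5553) (28.3202, 73) (0, 73)]  |A|=1672.2199
4. ⊥bis P5·P2 via (21.415,32.33): [(0, 18.4025) (36.0726, 41.8628) (28.3202, 73) (0, 73)]  |A|=1425.6441
5. ⊥bis P5·P3 via (11.19,33.99): [(0, 31.6996) (29.8354, 37.8063) (36.0726, 41.8628) (28.3202, 73) (0, 73)]  |A|=1227.2814
6. ⊥bis P5·P4 via (30.59,50.505): [(0, 31.6996) (28.3846, 37.5094) (31.9401, 58.4608) (28.3202, 73) (0, 73)]  |A|=1152.4665
7. ⊥bis P5·P6 via (24.22,45.275): [(0, 31.6996) (19.0317, 35.595) (31.7331, 59.2924) (28.3202, 73) (0, 73)]  |A|=1050.1571
8. ⊥bis P5·P7 via (16.61,55.14): [(0, 31.6996) (17.9051, 35.3644) (15.4404, 73) (0, 73)]  |A|=660.2966
9. ⊥bis P5·P8 via (29.585,32.685): [(0, 31.6996) (17.9051, 35.3644) (15.4404, 73) (0, 73)]  |A|=660.2966
10. canonical 4-gon: [(0, 31.6996) (17.9051, 35.3644) (15.4404, 73) (0, 73)]
11. shoelace: 660.2966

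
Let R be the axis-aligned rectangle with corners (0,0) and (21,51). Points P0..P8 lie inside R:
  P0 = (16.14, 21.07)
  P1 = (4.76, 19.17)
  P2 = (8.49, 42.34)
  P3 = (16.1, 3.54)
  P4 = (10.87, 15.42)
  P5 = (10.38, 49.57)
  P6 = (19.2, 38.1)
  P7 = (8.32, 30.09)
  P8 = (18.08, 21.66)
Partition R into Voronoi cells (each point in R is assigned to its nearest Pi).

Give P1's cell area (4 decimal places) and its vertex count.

1. box [0,21]×[0,51]: [(0, 0) (21, 0) (21, 51) (0, 51)]
2. ⊥bis P1·P0 via (10.45,20.12): [(0, 0) (13.8092, 0) (5.2943, 51) (0, 51)]  |A|=487.1396
3. ⊥bis P1·P2 via (6.625,30.755): [(0, 31.8215) (0, 0) (13.8092, 0) (8.731, 30.416)]  |A|=348.9272
4. ⊥bis P1·P3 via (10.43,11.355): [(0, 31.8215) (0, 3.7877) (11.7531, 12.315) (8.731, 30.416)]  |A|=241.6382
5. ⊥bis P1·P4 via (7.815,17.295): [(0, 31.8215) (0, 4.5618) (10.2573, 21.2743) (8.731, 30.416)]  |A|=178.6408
6. ⊥bis P1·P5 via (7.57,34.37): [(0, 31.8215) (0, 4.5618) (10.2573, 21.2743) (8.731, 30.416)]  |A|=178.6408
7. ⊥bis P1·P6 via (11.98,28.635): [(0, 31.8215) (0, 4.5618) (10.2573, 21.2743) (8.731, 30.416)]  |A|=178.6408
8. ⊥bis P1·P7 via (6.54,24.63): [(0, 26.7621) (0, 4.5618) (10.2573, 21.2743) (9.8787, 23.5415)]  |A|=124.4468
9. ⊥bis P1·P8 via (11.42,20.415): [(0, 26.7621) (0, 4.5618) (10.2573, 21.2743) (9.8787, 23.5415)]  |A|=124.4468
10. canonical 4-gon: [(0, 26.7621) (0, 4.5618) (10.2573, 21.2743) (9.8787, 23.5415)]
11. shoelace: 124.4468

Area of P1's cell: 124.4468 (4 vertices)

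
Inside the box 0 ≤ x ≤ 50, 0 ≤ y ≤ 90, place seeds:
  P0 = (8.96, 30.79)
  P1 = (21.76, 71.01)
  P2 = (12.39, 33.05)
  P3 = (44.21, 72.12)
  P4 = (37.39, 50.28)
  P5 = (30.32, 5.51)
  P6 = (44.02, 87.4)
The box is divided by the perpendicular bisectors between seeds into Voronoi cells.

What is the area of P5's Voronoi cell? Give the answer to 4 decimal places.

1. box [0,50]×[0,90]: [(0, 0) (50, 0) (50, 90) (0, 90)]
2. ⊥bis P5·P0 via (19.64,18.15): [(0, 1.5554) (0, 0) (50, 0) (50, 43.8023)]  |A|=1133.943
3. ⊥bis P5·P1 via (26.04,38.26): [(46.6244, 40.9501) (0, 1.5554) (0, 0) (50, 0) (50, 41.3913)]  |A|=1129.8737
4. ⊥bis P5·P2 via (21.355,19.28): [(19.7093, 18.2086) (0, 1.5554) (0, 0) (50, 0) (50, 37.9294)]  |A|=1044.9966
5. ⊥bis P5·P3 via (37.265,38.815): [(47.9408, 36.5888) (19.7093, 18.2086) (0, 1.5554) (0, 0) (50, 0) (50, 36.1594)]  |A|=1043.1742
6. ⊥bis P5·P4 via (33.855,27.895): [(34.4444, 27.8019) (19.7093, 18.2086) (0, 1.5554) (0, 0) (50, 0) (50, 25.3454)]  |A|=947.1209
7. ⊥bis P5·P6 via (37.17,46.455): [(34.4444, 27.8019) (19.7093, 18.2086) (0, 1.5554) (0, 0) (50, 0) (50, 25.3454)]  |A|=947.1209
8. canonical 6-gon: [(34.4444, 27.8019) (19.7093, 18.2086) (0, 1.5554) (0, 0) (50, 0) (50, 25.3454)]
9. shoelace: 947.1209

Area of P5's cell: 947.1209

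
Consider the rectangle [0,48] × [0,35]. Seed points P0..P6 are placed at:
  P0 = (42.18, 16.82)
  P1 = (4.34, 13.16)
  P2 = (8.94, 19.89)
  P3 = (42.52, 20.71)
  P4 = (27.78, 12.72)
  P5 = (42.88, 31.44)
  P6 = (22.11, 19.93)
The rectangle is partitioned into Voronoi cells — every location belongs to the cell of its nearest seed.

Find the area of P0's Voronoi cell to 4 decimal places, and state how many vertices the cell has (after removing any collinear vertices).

Area of P0's cell: 217.3846 (4 vertices)

1. box [0,48]×[0,35]: [(0, 0) (48, 0) (48, 35) (0, 35)]
2. ⊥bis P0·P1 via (23.26,14.99): [(24.7099, 0) (48, 0) (48, 35) (21.3246, 35)]  |A|=874.3971
3. ⊥bis P0·P2 via (25.56,18.355): [(24.2776, 4.4696) (24.7099, 0) (48, 0) (48, 35) (27.0973, 35)]  |A|=786.2752
4. ⊥bis P0·P3 via (42.35,18.765): [(25.732, 20.2175) (24.2776, 4.4696) (24.7099, 0) (48, 0) (48, 18.2712)]  |A|=445.5192
5. ⊥bis P0·P4 via (34.98,14.77): [(33.6254, 19.5276) (39.1853, 0) (48, 0) (48, 18.2712)]  |A|=217.3846
6. ⊥bis P0·P5 via (42.53,24.13): [(33.6254, 19.5276) (39.1853, 0) (48, 0) (48, 18.2712)]  |A|=217.3846
7. ⊥bis P0·P6 via (32.145,18.375): [(33.6254, 19.5276) (39.1853, 0) (48, 0) (48, 18.2712)]  |A|=217.3846
8. canonical 4-gon: [(33.6254, 19.5276) (39.1853, 0) (48, 0) (48, 18.2712)]
9. shoelace: 217.3846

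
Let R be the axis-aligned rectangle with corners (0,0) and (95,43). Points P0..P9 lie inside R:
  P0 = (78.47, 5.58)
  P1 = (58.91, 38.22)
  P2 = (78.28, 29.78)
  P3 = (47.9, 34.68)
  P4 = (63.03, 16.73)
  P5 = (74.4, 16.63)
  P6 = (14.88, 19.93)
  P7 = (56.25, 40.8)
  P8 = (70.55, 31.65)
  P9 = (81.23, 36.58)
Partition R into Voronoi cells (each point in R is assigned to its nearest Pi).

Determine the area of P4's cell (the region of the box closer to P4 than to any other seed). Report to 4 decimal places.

Area of P4's cell: 636.7680

1. box [0,95]×[0,43]: [(0, 0) (95, 0) (95, 43) (0, 43)]
2. ⊥bis P4·P0 via (70.75,11.155): [(0, 0) (62.6944, 0) (93.7469, 43) (0, 43)]  |A|=3363.4877
3. ⊥bis P4·P1 via (60.97,27.475): [(0, 15.786) (0, 0) (62.6944, 0) (86.001, 32.2739)]  |A|=1690.502
4. ⊥bis P4·P2 via (70.655,23.255): [(66.1878, 28.4753) (0, 15.786) (0, 0) (62.6944, 0) (75.4454, 17.657)]  |A|=1565.7461
5. ⊥bis P4·P3 via (55.465,25.705): [(66.1878, 28.4753) (56.5624, 26.63) (24.969, 0) (62.6944, 0) (75.4454, 17.657)]  |A|=786.8371
6. ⊥bis P4·P5 via (68.715,16.68): [(68.792, 25.4321) (66.1878, 28.4753) (56.5624, 26.63) (24.969, 0) (62.6944, 0) (68.6407, 8.2342)]  |A|=729.0363
7. ⊥bis P4·P6 via (38.955,18.33): [(68.792, 25.4321) (66.1878, 28.4753) (56.5624, 26.63) (38.4945, 11.4006) (37.7368, 0) (62.6944, 0) (68.6407, 8.2342)]  |A|=656.2559
8. ⊥bis P4·P7 via (59.64,28.765): [(68.792, 25.4321) (66.1878, 28.4753) (56.5624, 26.63) (38.4945, 11.4006) (37.7368, 0) (62.6944, 0) (68.6407, 8.2342)]  |A|=656.2559
9. ⊥bis P4·P8 via (66.79,24.19): [(68.7723, 23.1909) (60.4646, 27.3781) (56.5624, 26.63) (38.4945, 11.4006) (37.7368, 0) (62.6944, 0) (68.6407, 8.2342)]  |A|=636.768
10. ⊥bis P4·P9 via (72.13,26.655): [(68.7723, 23.1909) (60.4646, 27.3781) (56.5624, 26.63) (38.4945, 11.4006) (37.7368, 0) (62.6944, 0) (68.6407, 8.2342)]  |A|=636.768
11. canonical 7-gon: [(68.7723, 23.1909) (60.4646, 27.3781) (56.5624, 26.63) (38.4945, 11.4006) (37.7368, 0) (62.6944, 0) (68.6407, 8.2342)]
12. shoelace: 636.768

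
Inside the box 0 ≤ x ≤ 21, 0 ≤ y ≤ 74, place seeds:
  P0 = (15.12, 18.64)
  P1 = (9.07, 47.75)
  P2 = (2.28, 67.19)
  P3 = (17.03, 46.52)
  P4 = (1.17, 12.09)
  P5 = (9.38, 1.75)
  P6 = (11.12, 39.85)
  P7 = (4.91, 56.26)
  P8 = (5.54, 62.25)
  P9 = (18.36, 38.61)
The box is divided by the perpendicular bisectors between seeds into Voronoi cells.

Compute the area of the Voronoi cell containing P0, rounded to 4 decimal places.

Area of P0's cell: 279.5457

1. box [0,21]×[0,74]: [(0, 0) (21, 0) (21, 74) (0, 74)]
2. ⊥bis P0·P1 via (12.095,33.195): [(0, 30.6813) (0, 0) (21, 0) (21, 35.0457)]  |A|=690.1337
3. ⊥bis P0·P2 via (8.7,42.915): [(0, 30.6813) (0, 0) (21, 0) (21, 35.0457)]  |A|=690.1337
4. ⊥bis P0·P3 via (16.075,32.58): [(10.8562, 32.9375) (0, 30.6813) (0, 0) (21, 0) (21, 32.2426)]  |A|=675.9163
5. ⊥bis P0·P4 via (8.145,15.365): [(10.8562, 32.9375) (0.8687, 30.8618) (15.3594, 0) (21, 0) (21, 32.2426)]  |A|=425.5803
6. ⊥bis P0·P5 via (12.25,10.195): [(10.8562, 32.9375) (0.8687, 30.8618) (10.254, 10.8733) (21, 7.2213) (21, 32.2426)]  |A|=356.1138
7. ⊥bis P0·P6 via (13.12,29.245): [(2.5627, 27.254) (10.254, 10.8733) (21, 7.2213) (21, 30.7311)]  |A|=290.6971
8. ⊥bis P0·P7 via (10.015,37.45): [(2.5627, 27.254) (10.254, 10.8733) (21, 7.2213) (21, 30.7311)]  |A|=290.6971
9. ⊥bis P0·P8 via (10.33,40.445): [(2.5627, 27.254) (10.254, 10.8733) (21, 7.2213) (21, 30.7311)]  |A|=290.6971
10. ⊥bis P0·P9 via (16.74,28.625): [(13.0269, 29.2274) (2.5627, 27.254) (10.254, 10.8733) (21, 7.2213) (21, 27.9338)]  |A|=279.5457
11. canonical 5-gon: [(13.0269, 29.2274) (2.5627, 27.254) (10.254, 10.8733) (21, 7.2213) (21, 27.9338)]
12. shoelace: 279.5457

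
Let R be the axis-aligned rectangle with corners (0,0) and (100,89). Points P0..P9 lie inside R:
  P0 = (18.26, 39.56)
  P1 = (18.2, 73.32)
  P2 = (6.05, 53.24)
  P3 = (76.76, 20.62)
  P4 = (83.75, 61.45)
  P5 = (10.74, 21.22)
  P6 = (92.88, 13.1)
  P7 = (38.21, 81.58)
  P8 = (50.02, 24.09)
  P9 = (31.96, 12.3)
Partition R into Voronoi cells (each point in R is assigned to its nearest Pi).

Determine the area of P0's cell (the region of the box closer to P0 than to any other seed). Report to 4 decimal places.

1. box [0,100]×[0,89]: [(0, 0) (100, 0) (100, 89) (0, 89)]
2. ⊥bis P0·P1 via (18.23,56.44): [(0, 56.4076) (0, 0) (100, 0) (100, 56.5853)]  |A|=5649.6463
3. ⊥bis P0·P2 via (12.155,46.4): [(23.4141, 56.4492) (0, 35.5511) (0, 0) (100, 0) (100, 56.5853)]  |A|=5405.4789
4. ⊥bis P0·P3 via (47.51,30.09): [(56.0629, 56.5072) (23.4141, 56.4492) (0, 35.5511) (0, 0) (37.768, 0)]  |A|=2404.1022
5. ⊥bis P0·P4 via (51.005,50.505): [(52.5871, 45.7717) (49.0029, 56.4947) (23.4141, 56.4492) (0, 35.5511) (0, 0) (37.768, 0)]  |A|=2366.228
6. ⊥bis P0·P5 via (14.5,30.39): [(43.7272, 18.4059) (52.5871, 45.7717) (49.0029, 56.4947) (23.4141, 56.4492) (0.6021, 36.0886)]  |A|=1224.4631
7. ⊥bis P0·P6 via (55.57,26.33): [(43.7272, 18.4059) (52.5871, 45.7717) (49.0029, 56.4947) (23.4141, 56.4492) (0.6021, 36.0886)]  |A|=1224.4631
8. ⊥bis P0·P7 via (28.235,60.57): [(43.7272, 18.4059) (52.5871, 45.7717) (51.3012, 49.6188) (36.8641, 56.4731) (23.4141, 56.4492) (0.6021, 36.0886)]  |A|=1182.7054
9. ⊥bis P0·P8 via (34.14,31.825): [(30.2878, 23.9165) (44.4025, 52.8941) (36.8641, 56.4731) (23.4141, 56.4492) (0.6021, 36.0886)]  |A|=794.3913
10. ⊥bis P0·P9 via (25.11,25.93): [(25.23, 25.9903) (33.2649, 30.0284) (44.4025, 52.8941) (36.8641, 56.4731) (23.4141, 56.4492) (0.6021, 36.0886)]  |A|=775.8479
11. canonical 6-gon: [(25.23, 25.9903) (33.2649, 30.0284) (44.4025, 52.8941) (36.8641, 56.4731) (23.4141, 56.4492) (0.6021, 36.0886)]
12. shoelace: 775.8479

Area of P0's cell: 775.8479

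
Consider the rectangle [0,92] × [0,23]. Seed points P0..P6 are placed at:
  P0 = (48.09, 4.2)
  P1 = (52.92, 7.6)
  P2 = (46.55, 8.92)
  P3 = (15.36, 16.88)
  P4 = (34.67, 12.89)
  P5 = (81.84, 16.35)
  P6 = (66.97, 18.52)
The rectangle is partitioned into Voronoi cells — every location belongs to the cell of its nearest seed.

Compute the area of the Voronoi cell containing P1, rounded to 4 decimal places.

1. box [0,92]×[0,23]: [(0, 0) (92, 0) (92, 23) (0, 23)]
2. ⊥bis P1·P0 via (50.505,5.9): [(54.6582, 0) (92, 0) (92, 23) (38.4677, 23)]  |A|=1045.0517
3. ⊥bis P1·P2 via (49.735,8.26): [(49.5323, 7.2818) (54.6582, 0) (92, 0) (92, 23) (52.7894, 23)]  |A|=932.496
4. ⊥bis P1·P3 via (34.14,12.24): [(49.5323, 7.2818) (54.6582, 0) (92, 0) (92, 23) (52.7894, 23)]  |A|=932.496
5. ⊥bis P1·P4 via (43.795,10.245): [(49.5323, 7.2818) (54.6582, 0) (92, 0) (92, 23) (52.7894, 23)]  |A|=932.496
6. ⊥bis P1·P5 via (67.38,11.975): [(49.5323, 7.2818) (54.6582, 0) (71.0031, 0) (64.0443, 23) (52.7894, 23)]  |A|=369.5414
7. ⊥bis P1·P6 via (59.945,13.06): [(52.6694, 22.4209) (49.5323, 7.2818) (54.6582, 0) (70.0955, 0)]  |A|=223.2828
8. canonical 4-gon: [(52.6694, 22.4209) (49.5323, 7.2818) (54.6582, 0) (70.0955, 0)]
9. shoelace: 223.2828

Area of P1's cell: 223.2828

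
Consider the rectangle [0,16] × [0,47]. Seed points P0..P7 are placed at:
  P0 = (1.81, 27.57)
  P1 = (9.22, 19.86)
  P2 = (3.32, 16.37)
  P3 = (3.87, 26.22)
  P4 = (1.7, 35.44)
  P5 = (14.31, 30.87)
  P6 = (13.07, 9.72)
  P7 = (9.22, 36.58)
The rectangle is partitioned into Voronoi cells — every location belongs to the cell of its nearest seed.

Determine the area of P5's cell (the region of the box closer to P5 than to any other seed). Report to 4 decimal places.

Area of P5's cell: 65.2505

1. box [0,16]×[0,47]: [(0, 0) (16, 0) (16, 47) (0, 47)]
2. ⊥bis P5·P0 via (8.06,29.22): [(15.7741, 0) (16, 0) (16, 47) (3.3661, 47)]  |A|=302.2062
3. ⊥bis P5·P1 via (11.765,25.365): [(8.7041, 26.7801) (16, 23.4071) (16, 47) (3.3661, 47)]  |A|=213.7937
4. ⊥bis P5·P2 via (8.815,23.62): [(8.7041, 26.7801) (16, 23.4071) (16, 47) (3.3661, 47)]  |A|=213.7937
5. ⊥bis P5·P3 via (9.09,28.545): [(6.9986, 33.2406) (10.18, 26.0978) (16, 23.4071) (16, 47) (3.3661, 47)]  |A|=209.6081
6. ⊥bis P5·P4 via (8.005,33.155): [(7.5706, 31.9563) (10.18, 26.0978) (16, 23.4071) (16, 47) (13.0226, 47)]  |A|=135.3706
7. ⊥bis P5·P6 via (13.69,20.295): [(7.5706, 31.9563) (10.18, 26.0978) (16, 23.4071) (16, 47) (13.0226, 47)]  |A|=135.3706
8. ⊥bis P5·P7 via (11.765,33.725): [(8.1988, 30.546) (10.18, 26.0978) (16, 23.4071) (16, 37.5002)]  |A|=65.2505
9. canonical 4-gon: [(8.1988, 30.546) (10.18, 26.0978) (16, 23.4071) (16, 37.5002)]
10. shoelace: 65.2505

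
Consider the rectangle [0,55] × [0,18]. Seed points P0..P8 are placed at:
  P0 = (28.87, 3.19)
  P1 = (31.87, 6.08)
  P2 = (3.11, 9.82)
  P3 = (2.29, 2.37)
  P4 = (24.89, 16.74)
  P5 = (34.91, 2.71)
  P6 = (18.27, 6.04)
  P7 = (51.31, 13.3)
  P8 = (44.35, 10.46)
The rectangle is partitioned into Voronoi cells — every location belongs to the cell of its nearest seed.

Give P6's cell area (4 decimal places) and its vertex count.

1. box [0,55]×[0,18]: [(0, 0) (55, 0) (55, 18) (0, 18)]
2. ⊥bis P6·P0 via (23.57,4.615): [(0, 0) (22.3292, 0) (27.1688, 18) (0, 18)]  |A|=445.4817
3. ⊥bis P6·P1 via (25.07,6.06): [(0, 0) (22.3292, 0) (25.058, 10.1492) (25.0349, 18) (0, 18)]  |A|=437.1053
4. ⊥bis P6·P2 via (10.69,7.93): [(8.7127, 0) (22.3292, 0) (25.058, 10.1492) (25.0349, 18) (13.2009, 18)]  |A|=239.883
5. ⊥bis P6·P3 via (10.28,4.205): [(10.0313, 5.2881) (11.2457, 0) (22.3292, 0) (25.058, 10.1492) (25.0349, 18) (13.2009, 18)]  |A|=233.1857
6. ⊥bis P6·P4 via (21.58,11.39): [(12.8928, 16.7647) (10.0313, 5.2881) (11.2457, 0) (22.3292, 0) (24.848, 9.3681)]  |A|=172.7541
7. ⊥bis P6·P5 via (26.59,4.375): [(12.8928, 16.7647) (10.0313, 5.2881) (11.2457, 0) (22.3292, 0) (24.848, 9.3681)]  |A|=172.7541
8. ⊥bis P6·P7 via (34.79,9.67): [(12.8928, 16.7647) (10.0313, 5.2881) (11.2457, 0) (22.3292, 0) (24.848, 9.3681)]  |A|=172.7541
9. ⊥bis P6·P8 via (31.31,8.25): [(12.8928, 16.7647) (10.0313, 5.2881) (11.2457, 0) (22.3292, 0) (24.848, 9.3681)]  |A|=172.7541
10. canonical 5-gon: [(12.8928, 16.7647) (10.0313, 5.2881) (11.2457, 0) (22.3292, 0) (24.848, 9.3681)]
11. shoelace: 172.7541

Area of P6's cell: 172.7541 (5 vertices)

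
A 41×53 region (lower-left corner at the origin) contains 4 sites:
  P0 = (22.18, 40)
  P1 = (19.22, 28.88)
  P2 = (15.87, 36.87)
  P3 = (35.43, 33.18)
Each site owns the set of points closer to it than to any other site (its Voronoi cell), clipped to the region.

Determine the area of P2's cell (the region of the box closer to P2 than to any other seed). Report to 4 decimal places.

Area of P2's cell: 399.3458

1. box [0,41]×[0,53]: [(0, 0) (41, 0) (41, 53) (0, 53)]
2. ⊥bis P2·P0 via (19.025,38.435): [(0, 0) (38.0902, 0) (11.8002, 53) (0, 53)]  |A|=1322.0963
3. ⊥bis P2·P1 via (17.545,32.875): [(0, 25.5188) (21.0533, 34.3459) (11.8002, 53) (0, 53)]  |A|=399.3458
4. ⊥bis P2·P3 via (25.65,35.025): [(0, 25.5188) (21.0533, 34.3459) (11.8002, 53) (0, 53)]  |A|=399.3458
5. canonical 4-gon: [(0, 25.5188) (21.0533, 34.3459) (11.8002, 53) (0, 53)]
6. shoelace: 399.3458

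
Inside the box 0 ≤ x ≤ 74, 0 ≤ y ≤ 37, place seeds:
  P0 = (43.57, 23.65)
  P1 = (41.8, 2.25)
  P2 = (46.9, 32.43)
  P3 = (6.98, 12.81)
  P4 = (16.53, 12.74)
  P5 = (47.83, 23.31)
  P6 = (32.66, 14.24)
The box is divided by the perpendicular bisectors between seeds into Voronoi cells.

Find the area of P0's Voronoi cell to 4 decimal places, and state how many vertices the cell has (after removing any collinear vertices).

Area of P0's cell: 194.2001 (4 vertices)

1. box [0,74]×[0,37]: [(0, 0) (74, 0) (74, 37) (0, 37)]
2. ⊥bis P0·P1 via (42.685,12.95): [(0, 16.4805) (74, 10.3599) (74, 37) (0, 37)]  |A|=1744.9046
3. ⊥bis P0·P2 via (45.235,28.04): [(0, 16.4805) (74, 10.3599) (74, 17.1303) (21.6107, 37) (0, 37)]  |A|=1224.4243
4. ⊥bis P0·P3 via (25.275,18.23): [(26.4412, 14.2935) (74, 10.3599) (74, 17.1303) (21.6107, 37) (19.7143, 37)]  |A|=729.3232
5. ⊥bis P0·P4 via (30.05,18.195): [(31.8031, 13.85) (74, 10.3599) (74, 17.1303) (22.6165, 36.6185)]  |A|=638.2905
6. ⊥bis P0·P5 via (45.7,23.48): [(31.8031, 13.85) (44.8453, 12.7713) (46.0396, 27.7348) (22.6165, 36.6185)]  |A|=324.0714
7. ⊥bis P0·P6 via (38.115,18.945): [(43.3319, 12.8965) (44.8453, 12.7713) (46.0396, 27.7348) (22.9953, 36.4749)]  |A|=194.2001
8. canonical 4-gon: [(43.3319, 12.8965) (44.8453, 12.7713) (46.0396, 27.7348) (22.9953, 36.4749)]
9. shoelace: 194.2001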